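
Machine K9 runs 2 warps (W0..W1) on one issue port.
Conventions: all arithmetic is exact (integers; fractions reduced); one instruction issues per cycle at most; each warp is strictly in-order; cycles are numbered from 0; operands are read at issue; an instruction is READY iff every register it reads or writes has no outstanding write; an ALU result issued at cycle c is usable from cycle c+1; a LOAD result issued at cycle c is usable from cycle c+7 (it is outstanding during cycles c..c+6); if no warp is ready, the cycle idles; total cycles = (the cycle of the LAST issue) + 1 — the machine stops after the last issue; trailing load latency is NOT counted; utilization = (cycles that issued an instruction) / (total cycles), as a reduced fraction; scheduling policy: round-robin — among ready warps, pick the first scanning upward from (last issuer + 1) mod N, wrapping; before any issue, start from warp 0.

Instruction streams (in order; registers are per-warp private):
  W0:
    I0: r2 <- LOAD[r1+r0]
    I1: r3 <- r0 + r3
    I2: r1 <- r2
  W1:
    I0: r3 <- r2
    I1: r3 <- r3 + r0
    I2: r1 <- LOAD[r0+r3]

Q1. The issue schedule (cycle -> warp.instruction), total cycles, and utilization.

cycle 0: W0.I0
cycle 1: W1.I0
cycle 2: W0.I1
cycle 3: W1.I1
cycle 4: W1.I2
cycle 5: idle
cycle 6: idle
cycle 7: W0.I2

Answer: 8 cycles, utilization 3/4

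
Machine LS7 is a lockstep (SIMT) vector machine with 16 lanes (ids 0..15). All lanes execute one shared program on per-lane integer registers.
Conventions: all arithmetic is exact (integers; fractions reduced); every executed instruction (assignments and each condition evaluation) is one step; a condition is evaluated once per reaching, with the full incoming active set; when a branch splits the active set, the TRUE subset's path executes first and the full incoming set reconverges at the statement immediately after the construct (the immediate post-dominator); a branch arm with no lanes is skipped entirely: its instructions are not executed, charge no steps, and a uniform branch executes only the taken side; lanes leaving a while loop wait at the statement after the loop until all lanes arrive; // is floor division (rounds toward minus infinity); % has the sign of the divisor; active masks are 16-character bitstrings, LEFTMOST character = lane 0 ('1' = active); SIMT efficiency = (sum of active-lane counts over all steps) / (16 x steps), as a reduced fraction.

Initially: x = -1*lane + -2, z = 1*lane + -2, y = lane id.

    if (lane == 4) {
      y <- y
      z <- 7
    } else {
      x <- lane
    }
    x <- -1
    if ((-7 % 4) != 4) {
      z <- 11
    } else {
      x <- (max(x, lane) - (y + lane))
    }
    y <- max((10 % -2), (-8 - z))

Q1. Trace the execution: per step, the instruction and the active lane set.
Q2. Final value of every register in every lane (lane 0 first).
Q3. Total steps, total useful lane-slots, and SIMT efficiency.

step 0: eval (lane == 4)             1111111111111111
step 1: y <- y                       0000100000000000
step 2: z <- 7                       0000100000000000
step 3: x <- lane                    1111011111111111
step 4: x <- -1                      1111111111111111
step 5: eval ((-7 % 4) != 4)         1111111111111111
step 6: z <- 11                      1111111111111111
step 7: y <- max((10 % -2), (-8 - z)) 1111111111111111

Answer: 8 steps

x: -1,-1,-1,-1,-1,-1,-1,-1,-1,-1,-1,-1,-1,-1,-1,-1
z: 11,11,11,11,11,11,11,11,11,11,11,11,11,11,11,11
y: 0,0,0,0,0,0,0,0,0,0,0,0,0,0,0,0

steps = 8; useful = 97; efficiency = 97/128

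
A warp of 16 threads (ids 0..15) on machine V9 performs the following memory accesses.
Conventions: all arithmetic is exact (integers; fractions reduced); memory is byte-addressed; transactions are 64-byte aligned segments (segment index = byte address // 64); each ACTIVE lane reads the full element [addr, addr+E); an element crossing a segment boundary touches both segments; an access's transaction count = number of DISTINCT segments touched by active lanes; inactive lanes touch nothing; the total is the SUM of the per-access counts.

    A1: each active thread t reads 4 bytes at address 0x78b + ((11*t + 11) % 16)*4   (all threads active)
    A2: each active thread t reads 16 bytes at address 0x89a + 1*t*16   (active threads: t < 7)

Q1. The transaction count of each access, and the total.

A1: 2 transactions
A2: 3 transactions

Answer: 2,3; total 5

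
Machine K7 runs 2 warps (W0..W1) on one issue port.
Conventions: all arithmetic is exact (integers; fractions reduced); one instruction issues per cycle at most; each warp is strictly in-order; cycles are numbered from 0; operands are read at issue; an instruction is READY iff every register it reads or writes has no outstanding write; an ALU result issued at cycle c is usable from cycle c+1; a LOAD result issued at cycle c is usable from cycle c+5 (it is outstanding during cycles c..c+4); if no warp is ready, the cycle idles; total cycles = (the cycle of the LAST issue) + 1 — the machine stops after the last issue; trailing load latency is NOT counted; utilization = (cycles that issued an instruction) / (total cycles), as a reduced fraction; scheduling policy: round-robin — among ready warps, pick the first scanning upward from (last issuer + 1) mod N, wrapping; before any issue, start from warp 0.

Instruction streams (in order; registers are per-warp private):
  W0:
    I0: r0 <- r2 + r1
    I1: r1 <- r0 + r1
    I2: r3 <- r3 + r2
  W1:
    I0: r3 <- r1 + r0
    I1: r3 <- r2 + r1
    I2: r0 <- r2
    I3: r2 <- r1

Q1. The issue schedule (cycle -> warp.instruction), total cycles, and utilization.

cycle 0: W0.I0
cycle 1: W1.I0
cycle 2: W0.I1
cycle 3: W1.I1
cycle 4: W0.I2
cycle 5: W1.I2
cycle 6: W1.I3

Answer: 7 cycles, utilization 1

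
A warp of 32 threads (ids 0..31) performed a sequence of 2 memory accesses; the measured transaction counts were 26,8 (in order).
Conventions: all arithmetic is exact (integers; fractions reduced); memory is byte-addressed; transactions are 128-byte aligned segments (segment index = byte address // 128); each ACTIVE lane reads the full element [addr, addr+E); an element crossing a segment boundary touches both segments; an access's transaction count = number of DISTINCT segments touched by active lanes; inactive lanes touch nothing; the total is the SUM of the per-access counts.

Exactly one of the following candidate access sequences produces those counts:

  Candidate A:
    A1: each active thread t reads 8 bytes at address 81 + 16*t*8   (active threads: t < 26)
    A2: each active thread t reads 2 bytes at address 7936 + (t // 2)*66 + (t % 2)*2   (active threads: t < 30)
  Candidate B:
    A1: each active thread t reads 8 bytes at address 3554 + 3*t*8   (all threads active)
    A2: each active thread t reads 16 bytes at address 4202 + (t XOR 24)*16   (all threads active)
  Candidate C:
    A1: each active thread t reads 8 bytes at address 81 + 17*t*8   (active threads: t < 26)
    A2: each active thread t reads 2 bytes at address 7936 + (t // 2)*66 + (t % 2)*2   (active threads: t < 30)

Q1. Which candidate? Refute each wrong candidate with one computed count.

B: A1 gives 7 transactions, not 26
C: A1 gives 28 transactions, not 26
A: all counts match (26,8)

Answer: A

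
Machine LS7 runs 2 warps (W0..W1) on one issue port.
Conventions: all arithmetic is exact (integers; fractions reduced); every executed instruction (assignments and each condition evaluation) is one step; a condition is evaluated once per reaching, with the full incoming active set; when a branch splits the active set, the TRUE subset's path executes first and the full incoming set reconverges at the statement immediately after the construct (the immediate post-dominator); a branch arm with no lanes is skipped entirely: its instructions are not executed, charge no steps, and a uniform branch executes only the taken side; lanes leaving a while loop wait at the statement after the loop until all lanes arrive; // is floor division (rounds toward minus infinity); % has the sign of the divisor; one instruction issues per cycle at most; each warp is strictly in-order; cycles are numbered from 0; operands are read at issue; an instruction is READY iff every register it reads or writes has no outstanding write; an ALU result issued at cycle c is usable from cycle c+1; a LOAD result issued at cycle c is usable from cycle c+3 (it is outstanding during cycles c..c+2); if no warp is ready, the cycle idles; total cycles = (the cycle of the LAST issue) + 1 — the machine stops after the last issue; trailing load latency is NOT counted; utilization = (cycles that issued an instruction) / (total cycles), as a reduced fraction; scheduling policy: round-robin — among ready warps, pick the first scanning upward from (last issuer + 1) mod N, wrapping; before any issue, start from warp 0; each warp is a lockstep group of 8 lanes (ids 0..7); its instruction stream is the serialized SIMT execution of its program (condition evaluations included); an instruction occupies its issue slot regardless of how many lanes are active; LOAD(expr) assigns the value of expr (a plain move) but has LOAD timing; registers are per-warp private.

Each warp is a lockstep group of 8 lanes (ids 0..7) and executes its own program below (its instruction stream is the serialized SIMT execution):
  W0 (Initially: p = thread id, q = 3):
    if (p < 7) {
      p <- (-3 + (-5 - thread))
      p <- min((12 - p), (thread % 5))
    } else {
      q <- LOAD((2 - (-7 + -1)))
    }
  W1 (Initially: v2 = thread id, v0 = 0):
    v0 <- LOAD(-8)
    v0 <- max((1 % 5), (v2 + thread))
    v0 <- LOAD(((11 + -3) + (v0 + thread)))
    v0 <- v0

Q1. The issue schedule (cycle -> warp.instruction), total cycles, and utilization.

cycle 0: W0.I0
cycle 1: W1.I0
cycle 2: W0.I1
cycle 3: W0.I2
cycle 4: W1.I1
cycle 5: W0.I3
cycle 6: W1.I2
cycle 7: idle
cycle 8: idle
cycle 9: W1.I3

Answer: 10 cycles, utilization 4/5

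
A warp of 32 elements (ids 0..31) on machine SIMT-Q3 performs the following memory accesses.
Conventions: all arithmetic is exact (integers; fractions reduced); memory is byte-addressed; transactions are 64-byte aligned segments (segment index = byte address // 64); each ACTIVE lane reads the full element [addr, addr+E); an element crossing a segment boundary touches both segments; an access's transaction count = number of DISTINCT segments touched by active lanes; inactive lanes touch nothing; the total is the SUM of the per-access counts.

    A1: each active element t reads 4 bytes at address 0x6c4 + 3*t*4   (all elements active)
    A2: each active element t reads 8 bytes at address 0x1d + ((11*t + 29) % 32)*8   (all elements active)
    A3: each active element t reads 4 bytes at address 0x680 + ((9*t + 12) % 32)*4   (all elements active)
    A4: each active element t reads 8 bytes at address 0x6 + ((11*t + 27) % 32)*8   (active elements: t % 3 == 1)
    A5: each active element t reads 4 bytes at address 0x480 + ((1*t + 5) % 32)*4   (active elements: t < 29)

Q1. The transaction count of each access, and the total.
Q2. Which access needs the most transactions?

A1: 6 transactions
A2: 5 transactions
A3: 2 transactions
A4: 3 transactions
A5: 2 transactions

Answer: 6,5,2,3,2; total 18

Answer: A1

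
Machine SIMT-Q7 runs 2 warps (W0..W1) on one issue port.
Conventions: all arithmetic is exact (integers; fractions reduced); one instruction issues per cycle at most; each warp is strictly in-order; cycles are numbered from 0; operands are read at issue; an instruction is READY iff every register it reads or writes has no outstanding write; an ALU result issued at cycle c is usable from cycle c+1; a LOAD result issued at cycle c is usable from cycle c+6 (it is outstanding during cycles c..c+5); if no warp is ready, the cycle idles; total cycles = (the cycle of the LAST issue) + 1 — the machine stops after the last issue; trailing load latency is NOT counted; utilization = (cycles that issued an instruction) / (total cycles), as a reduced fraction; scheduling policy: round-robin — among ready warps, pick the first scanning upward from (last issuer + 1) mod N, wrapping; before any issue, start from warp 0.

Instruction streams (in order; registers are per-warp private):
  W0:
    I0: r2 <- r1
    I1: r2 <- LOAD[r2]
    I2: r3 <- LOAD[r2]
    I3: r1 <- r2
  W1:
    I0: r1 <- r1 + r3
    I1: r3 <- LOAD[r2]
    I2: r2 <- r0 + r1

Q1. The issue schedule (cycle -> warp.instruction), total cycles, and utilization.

cycle 0: W0.I0
cycle 1: W1.I0
cycle 2: W0.I1
cycle 3: W1.I1
cycle 4: W1.I2
cycle 5: idle
cycle 6: idle
cycle 7: idle
cycle 8: W0.I2
cycle 9: W0.I3

Answer: 10 cycles, utilization 7/10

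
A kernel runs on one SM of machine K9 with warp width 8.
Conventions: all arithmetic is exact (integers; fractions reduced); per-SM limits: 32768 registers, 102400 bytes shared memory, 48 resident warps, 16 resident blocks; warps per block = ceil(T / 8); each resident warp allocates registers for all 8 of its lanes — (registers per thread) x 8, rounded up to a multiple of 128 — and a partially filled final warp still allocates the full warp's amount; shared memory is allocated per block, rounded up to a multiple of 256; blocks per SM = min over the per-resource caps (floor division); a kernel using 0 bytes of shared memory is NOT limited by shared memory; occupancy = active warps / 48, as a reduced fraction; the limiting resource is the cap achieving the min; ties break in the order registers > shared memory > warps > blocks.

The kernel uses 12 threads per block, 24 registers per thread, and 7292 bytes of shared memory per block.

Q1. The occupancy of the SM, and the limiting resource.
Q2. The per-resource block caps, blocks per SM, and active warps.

Answer: occupancy 13/24, limited by shared memory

registers: 64 blocks
shared memory: 13 blocks
warps: 24 blocks
blocks: 16 blocks

Answer: 13 blocks, 26 active warps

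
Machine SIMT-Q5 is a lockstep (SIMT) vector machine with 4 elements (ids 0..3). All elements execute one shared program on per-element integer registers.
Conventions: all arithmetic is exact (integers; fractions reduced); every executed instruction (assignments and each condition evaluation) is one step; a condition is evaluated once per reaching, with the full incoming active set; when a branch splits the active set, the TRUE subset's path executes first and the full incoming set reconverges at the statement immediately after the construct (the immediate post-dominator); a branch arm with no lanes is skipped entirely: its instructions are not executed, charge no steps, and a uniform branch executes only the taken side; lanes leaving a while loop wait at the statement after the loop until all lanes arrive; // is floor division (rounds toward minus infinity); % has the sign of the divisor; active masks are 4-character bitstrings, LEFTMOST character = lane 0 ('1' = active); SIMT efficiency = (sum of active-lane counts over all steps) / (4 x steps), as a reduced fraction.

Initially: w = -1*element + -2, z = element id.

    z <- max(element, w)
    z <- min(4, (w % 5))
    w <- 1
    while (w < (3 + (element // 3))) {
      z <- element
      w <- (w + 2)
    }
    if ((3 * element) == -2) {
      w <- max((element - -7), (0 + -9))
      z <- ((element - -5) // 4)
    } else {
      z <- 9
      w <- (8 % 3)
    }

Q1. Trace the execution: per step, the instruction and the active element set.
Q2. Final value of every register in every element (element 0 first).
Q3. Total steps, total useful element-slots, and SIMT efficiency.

step 0: z <- max(element, w)         1111
step 1: z <- min(4, (w % 5))         1111
step 2: w <- 1                       1111
step 3: eval (w < (3 + (element // 3))) 1111
step 4: z <- element                 1111
step 5: w <- (w + 2)                 1111
step 6: eval (w < (3 + (element // 3))) 1111
step 7: z <- element                 0001
step 8: w <- (w + 2)                 0001
step 9: eval (w < (3 + (element // 3))) 0001
step 10: eval ((3 * element) == -2)   1111
step 11: z <- 9                       1111
step 12: w <- (8 % 3)                 1111

Answer: 13 steps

w: 2,2,2,2
z: 9,9,9,9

steps = 13; useful = 43; efficiency = 43/52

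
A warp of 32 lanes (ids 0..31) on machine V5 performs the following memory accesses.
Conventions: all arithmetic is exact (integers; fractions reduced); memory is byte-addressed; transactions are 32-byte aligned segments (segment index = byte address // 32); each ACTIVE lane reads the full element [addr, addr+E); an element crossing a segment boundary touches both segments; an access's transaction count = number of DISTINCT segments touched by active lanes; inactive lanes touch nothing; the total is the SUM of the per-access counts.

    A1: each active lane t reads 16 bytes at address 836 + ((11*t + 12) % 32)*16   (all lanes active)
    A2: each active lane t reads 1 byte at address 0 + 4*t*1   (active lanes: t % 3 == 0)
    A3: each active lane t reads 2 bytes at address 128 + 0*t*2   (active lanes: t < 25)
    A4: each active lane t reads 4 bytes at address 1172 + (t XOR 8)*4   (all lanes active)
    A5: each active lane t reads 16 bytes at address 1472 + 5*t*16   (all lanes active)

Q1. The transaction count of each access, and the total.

A1: 17 transactions
A2: 4 transactions
A3: 1 transaction
A4: 5 transactions
A5: 32 transactions

Answer: 17,4,1,5,32; total 59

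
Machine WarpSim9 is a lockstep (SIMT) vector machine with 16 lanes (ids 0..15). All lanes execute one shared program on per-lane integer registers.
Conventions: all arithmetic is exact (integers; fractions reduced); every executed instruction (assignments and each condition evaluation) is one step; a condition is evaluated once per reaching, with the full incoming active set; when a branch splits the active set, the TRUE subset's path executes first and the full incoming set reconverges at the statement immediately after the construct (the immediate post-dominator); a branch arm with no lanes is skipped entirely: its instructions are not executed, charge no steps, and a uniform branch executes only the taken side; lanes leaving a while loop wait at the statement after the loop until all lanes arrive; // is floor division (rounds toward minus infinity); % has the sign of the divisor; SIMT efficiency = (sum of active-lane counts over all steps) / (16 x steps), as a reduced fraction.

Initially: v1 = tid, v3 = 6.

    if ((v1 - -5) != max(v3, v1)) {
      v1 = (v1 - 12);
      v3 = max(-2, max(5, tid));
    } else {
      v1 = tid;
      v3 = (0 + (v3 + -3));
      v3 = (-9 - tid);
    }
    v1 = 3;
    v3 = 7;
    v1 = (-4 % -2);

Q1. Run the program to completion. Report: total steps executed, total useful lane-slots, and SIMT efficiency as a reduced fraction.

Answer: 9 steps, 97 useful, 97/144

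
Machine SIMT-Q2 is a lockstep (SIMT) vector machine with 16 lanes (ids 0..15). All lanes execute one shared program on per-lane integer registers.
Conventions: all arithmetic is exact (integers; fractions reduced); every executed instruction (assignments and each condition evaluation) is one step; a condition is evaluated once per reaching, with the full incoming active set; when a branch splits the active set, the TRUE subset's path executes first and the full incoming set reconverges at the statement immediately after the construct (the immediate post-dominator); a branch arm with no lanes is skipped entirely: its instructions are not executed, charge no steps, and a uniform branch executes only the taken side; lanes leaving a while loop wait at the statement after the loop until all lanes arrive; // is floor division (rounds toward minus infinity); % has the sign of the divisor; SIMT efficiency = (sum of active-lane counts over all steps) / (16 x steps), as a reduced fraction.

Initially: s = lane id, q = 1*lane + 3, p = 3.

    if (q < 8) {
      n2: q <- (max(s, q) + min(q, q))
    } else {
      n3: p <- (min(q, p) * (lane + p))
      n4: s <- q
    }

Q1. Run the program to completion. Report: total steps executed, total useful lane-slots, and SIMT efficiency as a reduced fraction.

Answer: 4 steps, 43 useful, 43/64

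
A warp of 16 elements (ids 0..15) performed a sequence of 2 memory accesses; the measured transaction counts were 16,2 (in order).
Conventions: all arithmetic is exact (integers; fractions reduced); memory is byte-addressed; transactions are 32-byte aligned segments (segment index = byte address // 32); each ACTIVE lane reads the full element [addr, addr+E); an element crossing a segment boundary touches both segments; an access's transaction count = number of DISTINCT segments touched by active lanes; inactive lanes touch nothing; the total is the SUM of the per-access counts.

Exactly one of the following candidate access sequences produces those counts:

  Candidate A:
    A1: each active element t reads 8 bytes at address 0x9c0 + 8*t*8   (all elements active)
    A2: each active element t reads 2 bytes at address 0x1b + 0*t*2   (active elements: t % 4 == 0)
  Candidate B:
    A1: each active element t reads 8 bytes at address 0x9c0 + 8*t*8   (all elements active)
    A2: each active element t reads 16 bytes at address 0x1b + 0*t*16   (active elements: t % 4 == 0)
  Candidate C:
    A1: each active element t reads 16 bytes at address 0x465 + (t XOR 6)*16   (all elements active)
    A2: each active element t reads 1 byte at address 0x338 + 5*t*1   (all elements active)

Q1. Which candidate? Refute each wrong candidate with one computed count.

A: A2 gives 1 transaction, not 2
C: A1 gives 9 transactions, not 16
B: all counts match (16,2)

Answer: B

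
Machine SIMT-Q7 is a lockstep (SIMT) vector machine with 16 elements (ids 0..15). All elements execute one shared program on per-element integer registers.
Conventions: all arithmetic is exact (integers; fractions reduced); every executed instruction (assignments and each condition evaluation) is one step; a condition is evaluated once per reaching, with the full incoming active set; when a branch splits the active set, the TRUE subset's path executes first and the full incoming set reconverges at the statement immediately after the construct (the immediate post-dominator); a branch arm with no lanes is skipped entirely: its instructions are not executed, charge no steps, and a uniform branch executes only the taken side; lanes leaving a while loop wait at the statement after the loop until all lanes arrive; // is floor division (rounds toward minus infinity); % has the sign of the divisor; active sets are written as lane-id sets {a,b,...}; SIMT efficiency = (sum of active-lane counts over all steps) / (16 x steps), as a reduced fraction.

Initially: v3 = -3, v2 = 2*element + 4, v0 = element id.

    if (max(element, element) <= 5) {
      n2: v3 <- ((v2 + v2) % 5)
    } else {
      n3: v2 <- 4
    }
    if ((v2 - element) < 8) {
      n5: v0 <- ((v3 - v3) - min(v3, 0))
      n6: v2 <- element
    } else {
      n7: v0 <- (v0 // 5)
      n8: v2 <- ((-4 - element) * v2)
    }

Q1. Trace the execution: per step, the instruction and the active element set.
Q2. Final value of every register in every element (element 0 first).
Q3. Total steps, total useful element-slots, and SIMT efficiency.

step 0: eval (max(element, element) <= 5) {0,1,2,3,4,5,6,7,8,9,10,11,12,13,14,15}
step 1: v3 <- ((v2 + v2) % 5)        {0,1,2,3,4,5}
step 2: v2 <- 4                      {6,7,8,9,10,11,12,13,14,15}
step 3: eval ((v2 - element) < 8)    {0,1,2,3,4,5,6,7,8,9,10,11,12,13,14,15}
step 4: v0 <- ((v3 - v3) - min(v3, 0)) {0,1,2,3,6,7,8,9,10,11,12,13,14,15}
step 5: v2 <- element                {0,1,2,3,6,7,8,9,10,11,12,13,14,15}
step 6: v0 <- (v0 // 5)              {4,5}
step 7: v2 <- ((-4 - element) * v2)  {4,5}

Answer: 8 steps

v3: 3,2,1,0,4,3,-3,-3,-3,-3,-3,-3,-3,-3,-3,-3
v2: 0,1,2,3,-96,-126,6,7,8,9,10,11,12,13,14,15
v0: 0,0,0,0,0,1,3,3,3,3,3,3,3,3,3,3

steps = 8; useful = 80; efficiency = 80/128 = 5/8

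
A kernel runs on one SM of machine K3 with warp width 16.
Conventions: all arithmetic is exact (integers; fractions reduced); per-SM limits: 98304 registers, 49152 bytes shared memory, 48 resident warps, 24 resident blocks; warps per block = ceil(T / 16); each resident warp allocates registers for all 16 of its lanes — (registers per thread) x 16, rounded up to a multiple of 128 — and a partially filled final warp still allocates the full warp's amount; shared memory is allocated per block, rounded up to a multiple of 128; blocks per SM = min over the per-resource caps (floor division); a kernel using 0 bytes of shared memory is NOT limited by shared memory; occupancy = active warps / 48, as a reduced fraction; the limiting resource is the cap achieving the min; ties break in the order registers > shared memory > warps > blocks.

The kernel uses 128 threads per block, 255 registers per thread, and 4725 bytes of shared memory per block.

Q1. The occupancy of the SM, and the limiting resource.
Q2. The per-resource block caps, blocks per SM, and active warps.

Answer: occupancy 1/2, limited by registers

registers: 3 blocks
shared memory: 10 blocks
warps: 6 blocks
blocks: 24 blocks

Answer: 3 blocks, 24 active warps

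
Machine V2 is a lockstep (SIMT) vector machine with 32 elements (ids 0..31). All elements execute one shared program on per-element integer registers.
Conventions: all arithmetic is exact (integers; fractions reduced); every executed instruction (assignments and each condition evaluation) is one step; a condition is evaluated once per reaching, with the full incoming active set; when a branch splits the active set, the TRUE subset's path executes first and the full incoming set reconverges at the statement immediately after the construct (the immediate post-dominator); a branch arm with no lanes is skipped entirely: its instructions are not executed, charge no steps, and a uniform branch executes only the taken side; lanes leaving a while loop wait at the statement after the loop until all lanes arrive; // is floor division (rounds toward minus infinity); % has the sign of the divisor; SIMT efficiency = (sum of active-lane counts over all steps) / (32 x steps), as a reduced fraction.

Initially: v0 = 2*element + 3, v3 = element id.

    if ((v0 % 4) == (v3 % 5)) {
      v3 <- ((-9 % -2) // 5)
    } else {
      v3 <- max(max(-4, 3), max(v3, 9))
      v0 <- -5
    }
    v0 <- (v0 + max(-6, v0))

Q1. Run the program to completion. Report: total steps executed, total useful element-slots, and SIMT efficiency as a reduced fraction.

Answer: 5 steps, 121 useful, 121/160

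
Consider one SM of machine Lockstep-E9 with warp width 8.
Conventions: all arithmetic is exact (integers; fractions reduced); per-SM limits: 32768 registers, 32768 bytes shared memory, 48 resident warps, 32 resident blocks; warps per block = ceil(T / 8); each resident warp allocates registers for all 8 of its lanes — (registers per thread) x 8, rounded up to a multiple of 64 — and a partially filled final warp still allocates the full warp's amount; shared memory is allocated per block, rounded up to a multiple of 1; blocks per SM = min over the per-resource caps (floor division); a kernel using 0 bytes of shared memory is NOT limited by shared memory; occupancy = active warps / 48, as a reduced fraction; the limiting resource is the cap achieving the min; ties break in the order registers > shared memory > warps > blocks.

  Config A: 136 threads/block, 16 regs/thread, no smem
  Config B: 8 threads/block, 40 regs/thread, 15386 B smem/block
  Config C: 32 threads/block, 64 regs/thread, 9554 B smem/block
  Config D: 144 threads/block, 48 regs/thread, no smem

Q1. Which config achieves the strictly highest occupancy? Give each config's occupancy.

occupancies: A 17/24, B 1/24, C 1/4, D 3/4

Answer: D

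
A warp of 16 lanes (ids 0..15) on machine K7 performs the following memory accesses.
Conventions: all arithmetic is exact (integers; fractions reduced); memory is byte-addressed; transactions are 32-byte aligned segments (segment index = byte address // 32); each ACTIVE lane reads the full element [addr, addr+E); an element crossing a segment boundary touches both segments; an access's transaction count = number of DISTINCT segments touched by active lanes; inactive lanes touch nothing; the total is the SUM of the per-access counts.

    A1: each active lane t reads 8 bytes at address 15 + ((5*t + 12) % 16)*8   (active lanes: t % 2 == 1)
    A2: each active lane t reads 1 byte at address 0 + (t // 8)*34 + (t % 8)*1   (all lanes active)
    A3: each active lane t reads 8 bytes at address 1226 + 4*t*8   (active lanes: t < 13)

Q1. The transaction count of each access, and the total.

A1: 5 transactions
A2: 2 transactions
A3: 13 transactions

Answer: 5,2,13; total 20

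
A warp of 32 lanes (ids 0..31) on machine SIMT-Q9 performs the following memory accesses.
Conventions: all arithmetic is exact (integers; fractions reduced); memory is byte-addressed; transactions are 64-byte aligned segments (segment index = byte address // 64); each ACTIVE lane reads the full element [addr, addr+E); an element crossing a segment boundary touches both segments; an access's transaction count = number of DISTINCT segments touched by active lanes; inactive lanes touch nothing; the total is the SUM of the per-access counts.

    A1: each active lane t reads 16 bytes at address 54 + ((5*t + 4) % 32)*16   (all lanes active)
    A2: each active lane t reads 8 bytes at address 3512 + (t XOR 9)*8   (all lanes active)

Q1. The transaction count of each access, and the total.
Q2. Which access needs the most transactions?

A1: 9 transactions
A2: 5 transactions

Answer: 9,5; total 14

Answer: A1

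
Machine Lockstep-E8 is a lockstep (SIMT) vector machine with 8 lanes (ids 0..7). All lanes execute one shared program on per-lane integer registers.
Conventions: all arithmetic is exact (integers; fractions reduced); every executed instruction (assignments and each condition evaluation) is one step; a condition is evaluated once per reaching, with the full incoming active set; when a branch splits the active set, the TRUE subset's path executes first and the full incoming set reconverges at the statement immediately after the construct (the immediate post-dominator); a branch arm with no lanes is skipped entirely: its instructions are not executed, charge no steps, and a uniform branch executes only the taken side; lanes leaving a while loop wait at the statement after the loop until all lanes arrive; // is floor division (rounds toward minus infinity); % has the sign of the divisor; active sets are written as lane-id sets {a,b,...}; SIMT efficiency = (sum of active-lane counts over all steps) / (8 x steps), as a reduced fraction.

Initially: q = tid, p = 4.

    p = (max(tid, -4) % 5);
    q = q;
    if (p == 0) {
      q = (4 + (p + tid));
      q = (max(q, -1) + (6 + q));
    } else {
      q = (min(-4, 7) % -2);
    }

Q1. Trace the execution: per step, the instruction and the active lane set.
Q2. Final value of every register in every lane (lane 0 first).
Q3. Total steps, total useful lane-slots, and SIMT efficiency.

step 0: p <- (max(tid, -4) % 5)      {0,1,2,3,4,5,6,7}
step 1: q <- q                       {0,1,2,3,4,5,6,7}
step 2: eval (p == 0)                {0,1,2,3,4,5,6,7}
step 3: q <- (4 + (p + tid))         {0,5}
step 4: q <- (max(q, -1) + (6 + q))  {0,5}
step 5: q <- (min(-4, 7) % -2)       {1,2,3,4,6,7}

Answer: 6 steps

q: 14,0,0,0,0,24,0,0
p: 0,1,2,3,4,0,1,2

steps = 6; useful = 34; efficiency = 34/48 = 17/24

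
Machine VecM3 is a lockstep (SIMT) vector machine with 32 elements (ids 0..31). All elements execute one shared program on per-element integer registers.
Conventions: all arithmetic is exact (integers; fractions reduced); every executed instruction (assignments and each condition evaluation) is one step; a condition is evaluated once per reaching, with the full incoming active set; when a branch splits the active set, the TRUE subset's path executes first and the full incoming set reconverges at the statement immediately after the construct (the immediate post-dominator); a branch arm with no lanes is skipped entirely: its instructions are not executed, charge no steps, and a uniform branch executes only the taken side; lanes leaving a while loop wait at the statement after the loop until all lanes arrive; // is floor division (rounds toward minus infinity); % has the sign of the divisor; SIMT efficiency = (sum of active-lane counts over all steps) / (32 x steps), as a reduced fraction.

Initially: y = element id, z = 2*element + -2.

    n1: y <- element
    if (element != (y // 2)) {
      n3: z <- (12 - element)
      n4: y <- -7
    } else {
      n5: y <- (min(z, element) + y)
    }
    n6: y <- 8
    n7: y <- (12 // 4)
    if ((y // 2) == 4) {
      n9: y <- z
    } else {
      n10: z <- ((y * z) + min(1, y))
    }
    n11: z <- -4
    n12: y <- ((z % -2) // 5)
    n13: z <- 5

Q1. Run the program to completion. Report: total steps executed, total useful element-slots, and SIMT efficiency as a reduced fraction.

Answer: 12 steps, 351 useful, 117/128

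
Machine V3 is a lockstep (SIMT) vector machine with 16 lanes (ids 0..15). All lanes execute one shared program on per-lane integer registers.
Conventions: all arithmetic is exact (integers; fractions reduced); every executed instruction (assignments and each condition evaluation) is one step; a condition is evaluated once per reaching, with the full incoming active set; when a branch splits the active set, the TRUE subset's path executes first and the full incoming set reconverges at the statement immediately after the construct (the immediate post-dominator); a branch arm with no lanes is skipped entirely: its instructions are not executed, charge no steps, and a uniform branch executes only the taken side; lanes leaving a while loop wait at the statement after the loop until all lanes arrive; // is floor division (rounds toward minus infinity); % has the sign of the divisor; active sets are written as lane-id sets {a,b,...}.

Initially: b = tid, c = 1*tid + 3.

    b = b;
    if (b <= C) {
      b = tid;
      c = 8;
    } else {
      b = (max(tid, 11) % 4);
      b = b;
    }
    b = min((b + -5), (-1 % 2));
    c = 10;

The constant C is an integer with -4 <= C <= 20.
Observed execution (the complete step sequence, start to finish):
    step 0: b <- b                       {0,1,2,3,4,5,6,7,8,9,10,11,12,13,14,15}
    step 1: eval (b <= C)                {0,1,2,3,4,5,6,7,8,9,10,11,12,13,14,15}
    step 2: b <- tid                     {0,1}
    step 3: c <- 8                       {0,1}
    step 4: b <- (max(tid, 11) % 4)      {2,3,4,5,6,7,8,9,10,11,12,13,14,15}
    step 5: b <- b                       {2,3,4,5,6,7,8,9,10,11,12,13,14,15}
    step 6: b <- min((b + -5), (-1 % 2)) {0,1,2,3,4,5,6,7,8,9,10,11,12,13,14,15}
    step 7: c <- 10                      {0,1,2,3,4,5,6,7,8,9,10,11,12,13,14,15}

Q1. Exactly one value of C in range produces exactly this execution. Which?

Answer: C = 1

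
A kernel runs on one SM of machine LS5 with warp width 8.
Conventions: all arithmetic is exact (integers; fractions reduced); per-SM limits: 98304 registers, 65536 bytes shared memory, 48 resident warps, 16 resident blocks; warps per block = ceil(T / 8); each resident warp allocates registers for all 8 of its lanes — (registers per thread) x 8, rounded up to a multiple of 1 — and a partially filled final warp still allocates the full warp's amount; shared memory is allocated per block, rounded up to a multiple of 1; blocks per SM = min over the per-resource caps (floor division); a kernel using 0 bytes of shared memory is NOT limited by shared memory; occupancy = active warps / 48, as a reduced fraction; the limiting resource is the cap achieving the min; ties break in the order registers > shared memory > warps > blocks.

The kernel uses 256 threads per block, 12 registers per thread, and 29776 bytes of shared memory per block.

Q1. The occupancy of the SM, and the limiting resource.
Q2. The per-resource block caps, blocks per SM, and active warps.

Answer: occupancy 2/3, limited by warps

registers: 32 blocks
shared memory: 2 blocks
warps: 1 block
blocks: 16 blocks

Answer: 1 block, 32 active warps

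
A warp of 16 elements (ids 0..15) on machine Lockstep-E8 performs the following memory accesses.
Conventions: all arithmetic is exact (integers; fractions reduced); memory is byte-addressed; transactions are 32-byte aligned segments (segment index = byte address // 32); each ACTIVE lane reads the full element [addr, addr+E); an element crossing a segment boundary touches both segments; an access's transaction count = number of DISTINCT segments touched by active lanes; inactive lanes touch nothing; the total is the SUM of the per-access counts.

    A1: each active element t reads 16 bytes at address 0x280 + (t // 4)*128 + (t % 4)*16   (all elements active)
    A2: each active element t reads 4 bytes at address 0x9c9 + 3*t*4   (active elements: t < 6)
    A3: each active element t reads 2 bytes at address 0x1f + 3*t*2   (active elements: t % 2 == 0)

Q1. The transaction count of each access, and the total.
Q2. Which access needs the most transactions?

A1: 8 transactions
A2: 3 transactions
A3: 4 transactions

Answer: 8,3,4; total 15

Answer: A1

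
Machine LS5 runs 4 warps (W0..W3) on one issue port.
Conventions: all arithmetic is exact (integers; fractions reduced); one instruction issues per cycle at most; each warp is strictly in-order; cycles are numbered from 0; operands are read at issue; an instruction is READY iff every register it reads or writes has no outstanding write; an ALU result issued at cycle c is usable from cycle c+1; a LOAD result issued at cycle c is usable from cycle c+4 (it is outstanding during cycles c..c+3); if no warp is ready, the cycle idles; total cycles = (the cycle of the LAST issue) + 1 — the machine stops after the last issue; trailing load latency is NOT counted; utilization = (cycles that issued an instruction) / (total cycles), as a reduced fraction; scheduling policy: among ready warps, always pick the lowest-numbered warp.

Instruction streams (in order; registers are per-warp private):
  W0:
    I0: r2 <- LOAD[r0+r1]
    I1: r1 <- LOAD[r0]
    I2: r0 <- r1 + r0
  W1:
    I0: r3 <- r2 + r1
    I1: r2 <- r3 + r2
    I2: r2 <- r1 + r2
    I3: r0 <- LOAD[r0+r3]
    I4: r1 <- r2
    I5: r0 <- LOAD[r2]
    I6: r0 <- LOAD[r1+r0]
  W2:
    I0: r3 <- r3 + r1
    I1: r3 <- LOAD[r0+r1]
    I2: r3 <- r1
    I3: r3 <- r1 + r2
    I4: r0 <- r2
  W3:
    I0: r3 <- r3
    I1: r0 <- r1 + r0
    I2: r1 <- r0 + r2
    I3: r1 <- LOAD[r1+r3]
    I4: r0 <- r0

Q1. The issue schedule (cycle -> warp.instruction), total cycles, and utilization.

cycle 0: W0.I0
cycle 1: W0.I1
cycle 2: W1.I0
cycle 3: W1.I1
cycle 4: W1.I2
cycle 5: W0.I2
cycle 6: W1.I3
cycle 7: W1.I4
cycle 8: W2.I0
cycle 9: W2.I1
cycle 10: W1.I5
cycle 11: W3.I0
cycle 12: W3.I1
cycle 13: W2.I2
cycle 14: W1.I6
cycle 15: W2.I3
cycle 16: W2.I4
cycle 17: W3.I2
cycle 18: W3.I3
cycle 19: W3.I4

Answer: 20 cycles, utilization 1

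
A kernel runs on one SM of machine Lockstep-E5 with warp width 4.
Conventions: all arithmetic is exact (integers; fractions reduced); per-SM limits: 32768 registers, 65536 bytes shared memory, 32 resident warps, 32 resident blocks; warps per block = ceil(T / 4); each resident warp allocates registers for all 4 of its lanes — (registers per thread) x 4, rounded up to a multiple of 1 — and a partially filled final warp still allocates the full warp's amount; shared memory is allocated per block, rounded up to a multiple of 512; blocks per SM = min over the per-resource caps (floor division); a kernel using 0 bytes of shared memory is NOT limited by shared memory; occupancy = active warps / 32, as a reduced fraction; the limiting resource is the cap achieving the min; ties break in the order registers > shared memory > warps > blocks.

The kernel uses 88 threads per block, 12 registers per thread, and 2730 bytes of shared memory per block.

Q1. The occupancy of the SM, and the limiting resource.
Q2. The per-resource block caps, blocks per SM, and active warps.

Answer: occupancy 11/16, limited by warps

registers: 31 blocks
shared memory: 21 blocks
warps: 1 block
blocks: 32 blocks

Answer: 1 block, 22 active warps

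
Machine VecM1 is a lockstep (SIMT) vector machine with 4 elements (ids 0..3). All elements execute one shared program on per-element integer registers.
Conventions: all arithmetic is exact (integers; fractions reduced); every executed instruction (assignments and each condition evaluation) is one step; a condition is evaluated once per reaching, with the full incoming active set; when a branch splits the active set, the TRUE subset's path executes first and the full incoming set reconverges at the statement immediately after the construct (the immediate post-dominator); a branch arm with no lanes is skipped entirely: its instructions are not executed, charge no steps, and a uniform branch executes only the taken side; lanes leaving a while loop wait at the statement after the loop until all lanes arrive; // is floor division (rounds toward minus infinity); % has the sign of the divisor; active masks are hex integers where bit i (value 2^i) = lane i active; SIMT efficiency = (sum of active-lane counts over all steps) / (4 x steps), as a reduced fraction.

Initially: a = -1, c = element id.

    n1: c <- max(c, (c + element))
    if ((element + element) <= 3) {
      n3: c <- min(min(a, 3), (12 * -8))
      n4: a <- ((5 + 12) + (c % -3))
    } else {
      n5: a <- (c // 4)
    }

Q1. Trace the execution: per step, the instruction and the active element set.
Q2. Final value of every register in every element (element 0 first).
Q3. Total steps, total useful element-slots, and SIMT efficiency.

step 0: c <- max(c, (c + element))   0xf
step 1: eval ((element + element) <= 3) 0xf
step 2: c <- min(min(a, 3), (12 * -8)) 0x3
step 3: a <- ((5 + 12) + (c % -3))   0x3
step 4: a <- (c // 4)                0xc

Answer: 5 steps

a: 17,17,1,1
c: -96,-96,4,6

steps = 5; useful = 14; efficiency = 14/20 = 7/10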